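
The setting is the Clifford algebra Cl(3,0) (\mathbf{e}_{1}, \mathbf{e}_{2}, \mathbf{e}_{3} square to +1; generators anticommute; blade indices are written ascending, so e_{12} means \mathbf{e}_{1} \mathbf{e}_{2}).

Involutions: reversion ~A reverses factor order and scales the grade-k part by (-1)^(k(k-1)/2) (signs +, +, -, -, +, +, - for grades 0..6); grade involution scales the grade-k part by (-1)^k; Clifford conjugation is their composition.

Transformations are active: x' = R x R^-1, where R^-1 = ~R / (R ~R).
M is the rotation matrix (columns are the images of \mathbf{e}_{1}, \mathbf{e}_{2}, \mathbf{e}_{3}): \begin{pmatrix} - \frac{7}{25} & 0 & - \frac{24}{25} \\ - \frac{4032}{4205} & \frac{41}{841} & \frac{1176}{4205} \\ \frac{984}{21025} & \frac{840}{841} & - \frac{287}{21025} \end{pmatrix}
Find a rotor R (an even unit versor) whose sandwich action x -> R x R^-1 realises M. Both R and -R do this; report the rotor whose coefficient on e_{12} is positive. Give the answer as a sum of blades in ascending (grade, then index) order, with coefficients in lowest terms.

Method: write R = a + b12*e_{12} + b13*e_{13} + b23*e_{23} with a^2 + b12^2 + b13^2 + b23^2 = 1 (so R^-1 = ~R). Expanding the columns R e_j ~R gives tr M = 4a^2 - 1 and, from the antisymmetric part, M21 - M12 = -4a*b12, M13 - M31 = 4a*b13, M32 - M23 = -4a*b23.
Here tr M = -\frac{5149}{21025}, so a^2 = (1 + tr M)/4 = \frac{3969}{21025} and a = ±\frac{63}{145}. Taking a = \frac{63}{145}: M21 - M12 = -\frac{4032}{4205}, M13 - M31 = -\frac{21168}{21025}, M32 - M23 = \frac{3024}{4205}, giving b12 = \frac{16}{29}, b13 = -\frac{84}{145}, b23 = -\frac{12}{29}, i.e. R = \frac{63}{145} + \frac{16}{29} e_{12} - \frac{84}{145} e_{13} - \frac{12}{29} e_{23}.
Its e_{12} coefficient is already positive.
Answer: \frac{63}{145} + \frac{16}{29} e_{12} - \frac{84}{145} e_{13} - \frac{12}{29} e_{23}. Sheet selection: the two-to-one cover makes ±R indistinguishable at the matrix level (trace -\frac{5149}{21025}), so uniqueness comes from the required sign on e_{12}.


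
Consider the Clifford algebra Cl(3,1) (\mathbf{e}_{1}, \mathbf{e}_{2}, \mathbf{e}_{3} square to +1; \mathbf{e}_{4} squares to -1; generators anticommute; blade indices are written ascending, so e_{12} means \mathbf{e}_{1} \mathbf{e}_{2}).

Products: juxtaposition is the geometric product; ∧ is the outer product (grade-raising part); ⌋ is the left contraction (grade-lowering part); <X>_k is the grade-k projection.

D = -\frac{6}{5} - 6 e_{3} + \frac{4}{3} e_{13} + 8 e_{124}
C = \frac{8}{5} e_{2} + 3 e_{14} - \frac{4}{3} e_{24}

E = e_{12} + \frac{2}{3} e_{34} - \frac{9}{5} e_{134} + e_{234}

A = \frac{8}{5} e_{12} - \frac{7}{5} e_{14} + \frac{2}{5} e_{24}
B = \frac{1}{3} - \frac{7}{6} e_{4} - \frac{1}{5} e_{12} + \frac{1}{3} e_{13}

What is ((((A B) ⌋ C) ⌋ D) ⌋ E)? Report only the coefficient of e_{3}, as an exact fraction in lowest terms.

step 1: \frac{8}{25} - \frac{49}{30} e_{1} + \frac{7}{15} e_{2} + \frac{8}{15} e_{12} - \frac{29}{75} e_{14} - \frac{8}{15} e_{23} + \frac{31}{75} e_{24} - \frac{7}{15} e_{34} - \frac{28}{15} e_{124} - \frac{2}{15} e_{1234}
step 2: -\frac{217}{225} + \frac{64}{125} e_{2} - \frac{497}{90} e_{4} + \frac{24}{25} e_{14} - \frac{32}{75} e_{24}
step 3: \frac{434}{375} - \frac{256}{75} e_{1} - \frac{192}{25} e_{2} + \frac{434}{75} e_{3} + \frac{1988}{45} e_{12} - \frac{868}{675} e_{13} - \frac{512}{125} e_{14} - \frac{1736}{225} e_{124}
step 4: -\frac{1988}{45} + \frac{192}{25} e_{1} - \frac{256}{75} e_{2} - \frac{4608}{625} e_{3} + \frac{1736}{1125} e_{4} + \frac{434}{375} e_{12} + \frac{1302}{125} e_{14} - \frac{434}{75} e_{24} - \frac{172}{225} e_{34} - \frac{1302}{625} e_{134} + \frac{434}{375} e_{234}
Answer: -\frac{4608}{625}


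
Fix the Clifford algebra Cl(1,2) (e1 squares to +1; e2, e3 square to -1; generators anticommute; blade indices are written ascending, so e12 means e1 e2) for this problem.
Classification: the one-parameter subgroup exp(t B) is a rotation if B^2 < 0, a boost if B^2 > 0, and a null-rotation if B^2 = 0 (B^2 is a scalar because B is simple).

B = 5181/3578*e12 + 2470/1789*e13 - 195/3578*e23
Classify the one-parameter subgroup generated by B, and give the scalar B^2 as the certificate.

B^2 term by term: the squares give (5181/3578)^2*(e12)^2 + (2470/1789)^2*(e13)^2 + (-195/3578)^2*(e23)^2 = 26842761/12802084*(+1) + 6100900/3200521*(+1) + 38025/12802084*(-1) = 4 (each basis 2-blade squares to minus the product of its generators' squares); cross terms between blades sharing an index anticommute and cancel. So B^2 = 4.
Answer: boost, certificate B^2 = 4. Check the certificate: B^2 = 4, and that sign is decisive whatever form B takes.


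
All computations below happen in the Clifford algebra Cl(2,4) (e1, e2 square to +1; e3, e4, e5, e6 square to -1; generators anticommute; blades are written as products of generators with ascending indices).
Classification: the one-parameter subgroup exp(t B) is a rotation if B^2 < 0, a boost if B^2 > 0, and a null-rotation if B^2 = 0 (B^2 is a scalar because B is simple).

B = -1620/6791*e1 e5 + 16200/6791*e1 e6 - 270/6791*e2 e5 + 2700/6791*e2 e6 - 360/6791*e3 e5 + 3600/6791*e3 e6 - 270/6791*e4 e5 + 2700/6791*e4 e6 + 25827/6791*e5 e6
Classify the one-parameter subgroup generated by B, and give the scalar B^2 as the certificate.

B^2 term by term: the squares give (-1620/6791)^2*(e1 e5)^2 + (16200/6791)^2*(e1 e6)^2 + (-270/6791)^2*(e2 e5)^2 + (2700/6791)^2*(e2 e6)^2 + (-360/6791)^2*(e3 e5)^2 + (3600/6791)^2*(e3 e6)^2 + (-270/6791)^2*(e4 e5)^2 + (2700/6791)^2*(e4 e6)^2 + (25827/6791)^2*(e5 e6)^2 = 2624400/46117681*(+1) + 262440000/46117681*(+1) + 72900/46117681*(+1) + 7290000/46117681*(+1) + 129600/46117681*(-1) + 12960000/46117681*(-1) + 72900/46117681*(-1) + 7290000/46117681*(-1) + 667033929/46117681*(-1) = -9 (each basis 2-blade squares to minus the product of its generators' squares); cross terms between blades sharing an index anticommute and cancel; the commuting (index-disjoint) pairs give grade-4 terms 2*c*c'*(blade product), which cancel blade by blade — e1 e2 e5 e6: 8748000/46117681 - 8748000/46117681 = 0; e1 e3 e5 e6: 11664000/46117681 - 11664000/46117681 = 0; e1 e4 e5 e6: 8748000/46117681 - 8748000/46117681 = 0; e2 e3 e5 e6: 1944000/46117681 - 1944000/46117681 = 0; e2 e4 e5 e6: 1458000/46117681 - 1458000/46117681 = 0; e3 e4 e5 e6: 1944000/46117681 - 1944000/46117681 = 0 — confirming B is simple. So B^2 = -9.
Answer: rotation, certificate B^2 = -9. No conjugation can change B^2 = -9; the sign gives the class.


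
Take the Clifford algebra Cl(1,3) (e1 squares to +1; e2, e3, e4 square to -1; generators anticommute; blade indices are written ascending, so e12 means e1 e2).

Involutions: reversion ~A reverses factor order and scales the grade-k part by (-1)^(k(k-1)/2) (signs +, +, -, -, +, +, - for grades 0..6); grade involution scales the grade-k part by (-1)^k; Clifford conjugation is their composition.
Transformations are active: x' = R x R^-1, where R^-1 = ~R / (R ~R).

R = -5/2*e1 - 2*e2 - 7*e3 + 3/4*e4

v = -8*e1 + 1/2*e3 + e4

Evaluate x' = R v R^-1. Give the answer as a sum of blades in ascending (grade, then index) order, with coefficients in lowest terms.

~R = -5/2*e1 - 2*e2 - 7*e3 + 3/4*e4, and R ~R = -757/16, so R^-1 = ~R / (-757/16).
R v = 91/4 - 16*e12 - 229/4*e13 + 7/2*e14 - e23 - 2*e24 - 59/8*e34
Answer: 7876/757*e1 + 1456/757*e2 + 9435/1514*e3 - 1303/757*e4


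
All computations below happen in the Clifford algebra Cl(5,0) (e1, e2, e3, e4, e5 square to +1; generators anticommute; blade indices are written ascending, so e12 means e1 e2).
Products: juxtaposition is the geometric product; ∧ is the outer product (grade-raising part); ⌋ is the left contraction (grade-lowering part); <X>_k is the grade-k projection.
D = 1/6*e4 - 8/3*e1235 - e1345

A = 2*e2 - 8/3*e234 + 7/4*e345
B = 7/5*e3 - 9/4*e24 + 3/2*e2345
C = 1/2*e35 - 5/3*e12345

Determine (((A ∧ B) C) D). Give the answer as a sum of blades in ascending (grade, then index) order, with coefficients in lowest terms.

step 1: 14/5*e23
step 2: 7/5*e25 + 14/3*e145
step 3: 14/3*e3 - 56/15*e13 - 7/9*e15 - 112/9*e234 - 7/30*e245 - 7/5*e1234
Answer: 14/3*e3 - 56/15*e13 - 7/9*e15 - 112/9*e234 - 7/30*e245 - 7/5*e1234


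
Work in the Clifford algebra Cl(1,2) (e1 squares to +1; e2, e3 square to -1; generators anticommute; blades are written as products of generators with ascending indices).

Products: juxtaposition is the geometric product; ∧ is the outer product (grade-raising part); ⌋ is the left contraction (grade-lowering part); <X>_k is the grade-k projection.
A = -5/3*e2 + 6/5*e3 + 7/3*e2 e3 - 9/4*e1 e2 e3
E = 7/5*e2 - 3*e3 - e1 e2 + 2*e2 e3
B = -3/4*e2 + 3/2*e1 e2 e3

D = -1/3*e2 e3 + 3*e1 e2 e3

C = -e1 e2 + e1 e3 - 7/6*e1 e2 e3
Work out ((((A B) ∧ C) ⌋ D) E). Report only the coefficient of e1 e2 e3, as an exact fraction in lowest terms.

step 1: 17/8 - 7/2*e1 - 7/4*e3 - 9/5*e1 e2 - 13/16*e1 e3 + 9/10*e2 e3
step 2: -17/8*e1 e2 + 17/8*e1 e3 - 35/48*e1 e2 e3
step 3: 35/16 - 51/8*e2 - 51/8*e3
step 4: -51/5 + 51/8*e1 - 155/16*e2 + 99/16*e3 - 35/16*e1 e2 + 1297/40*e2 e3 + 51/8*e1 e2 e3
Answer: 51/8


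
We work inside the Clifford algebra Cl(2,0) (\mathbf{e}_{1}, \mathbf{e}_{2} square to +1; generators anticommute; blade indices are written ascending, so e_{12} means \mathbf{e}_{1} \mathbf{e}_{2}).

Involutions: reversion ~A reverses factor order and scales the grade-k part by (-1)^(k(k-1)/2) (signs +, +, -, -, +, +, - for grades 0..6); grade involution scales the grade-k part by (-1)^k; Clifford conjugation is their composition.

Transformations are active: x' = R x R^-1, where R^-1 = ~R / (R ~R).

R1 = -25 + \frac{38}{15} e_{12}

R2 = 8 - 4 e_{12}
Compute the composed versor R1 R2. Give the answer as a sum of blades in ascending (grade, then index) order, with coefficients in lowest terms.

Distribute over the terms of R1 (each basis-blade product reordered to ascending indices, repeated generators contracted through their squares):
(-25) R2 = -200 + 100 e_{12}
(\frac{38}{15} e_{12}) R2 = \frac{152}{15} + \frac{304}{15} e_{12}
Summing the partial products and collecting blades:
Answer: -\frac{2848}{15} + \frac{1804}{15} e_{12}


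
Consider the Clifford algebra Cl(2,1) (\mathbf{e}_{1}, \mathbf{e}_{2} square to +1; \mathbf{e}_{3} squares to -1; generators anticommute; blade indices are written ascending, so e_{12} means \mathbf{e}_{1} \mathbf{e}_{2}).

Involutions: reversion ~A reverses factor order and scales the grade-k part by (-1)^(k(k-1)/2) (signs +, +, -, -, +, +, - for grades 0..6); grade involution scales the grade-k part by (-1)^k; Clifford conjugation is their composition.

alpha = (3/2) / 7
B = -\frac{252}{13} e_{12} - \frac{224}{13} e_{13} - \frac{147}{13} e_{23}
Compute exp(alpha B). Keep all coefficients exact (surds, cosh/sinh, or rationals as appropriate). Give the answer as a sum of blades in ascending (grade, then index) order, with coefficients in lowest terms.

B^2 term by term: the squares give (-\frac{252}{13})^2*(e_{12})^2 + (-\frac{224}{13})^2*(e_{13})^2 + (-\frac{147}{13})^2*(e_{23})^2 = \frac{63504}{169}*(-1) + \frac{50176}{169}*(+1) + \frac{21609}{169}*(+1) = 49 (each basis 2-blade squares to minus the product of its generators' squares); cross terms between blades sharing an index anticommute and cancel. So B^2 = 49.
B^2 = 49 — a positive square means the series sums to a boost: l = 7, alpha*l = \frac{3}{2}, so exp(alpha B) = cosh(\frac{3}{2}) + (sinh(\frac{3}{2})/7)*B = \cosh{\left(\frac{3}{2} \right)} + (\frac{\sinh{\left(\frac{3}{2} \right)}}{7})*B.
Answer: \cosh{\left(\frac{3}{2} \right)} - \frac{36 \sinh{\left(\frac{3}{2} \right)}}{13} e_{12} - \frac{32 \sinh{\left(\frac{3}{2} \right)}}{13} e_{13} - \frac{21 \sinh{\left(\frac{3}{2} \right)}}{13} e_{23}


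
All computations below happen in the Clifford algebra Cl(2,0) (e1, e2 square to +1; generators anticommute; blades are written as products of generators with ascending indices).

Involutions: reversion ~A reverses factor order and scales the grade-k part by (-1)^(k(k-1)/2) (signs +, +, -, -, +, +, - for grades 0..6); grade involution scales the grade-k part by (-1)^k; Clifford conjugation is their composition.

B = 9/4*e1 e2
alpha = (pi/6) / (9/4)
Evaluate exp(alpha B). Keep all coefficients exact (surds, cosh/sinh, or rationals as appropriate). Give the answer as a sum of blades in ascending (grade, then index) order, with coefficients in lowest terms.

B^2 = (9/4)^2*(e1 e2)^2 = 81/16*(-1) = -81/16 (a basis 2-blade squares to minus the product of its generators' squares).
B^2 = -81/16 — a negative square means the series sums to a rotation: l = 9/4, alpha*l = pi/6, so exp(alpha B) = cos(pi/6) + (sin(pi/6)/(9/4))*B = sqrt(3)/2 + (2/9)*B.
Answer: sqrt(3)/2 + 1/2*e1 e2


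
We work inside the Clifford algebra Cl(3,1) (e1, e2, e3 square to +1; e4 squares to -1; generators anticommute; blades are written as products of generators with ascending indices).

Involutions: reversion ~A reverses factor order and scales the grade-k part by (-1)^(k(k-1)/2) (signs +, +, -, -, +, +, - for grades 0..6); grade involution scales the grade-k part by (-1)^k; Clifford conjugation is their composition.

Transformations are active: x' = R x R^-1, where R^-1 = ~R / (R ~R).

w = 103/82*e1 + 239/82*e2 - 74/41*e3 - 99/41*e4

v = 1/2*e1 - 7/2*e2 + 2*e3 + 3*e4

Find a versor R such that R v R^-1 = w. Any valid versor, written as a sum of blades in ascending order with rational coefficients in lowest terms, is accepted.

Since q(v) = q(w) = 15/2, the sum R = v + w = 72/41*e1 - 24/41*e2 + 8/41*e3 + 24/41*e4 does the job whenever invertible.
Answer: 72/41*e1 - 24/41*e2 + 8/41*e3 + 24/41*e4


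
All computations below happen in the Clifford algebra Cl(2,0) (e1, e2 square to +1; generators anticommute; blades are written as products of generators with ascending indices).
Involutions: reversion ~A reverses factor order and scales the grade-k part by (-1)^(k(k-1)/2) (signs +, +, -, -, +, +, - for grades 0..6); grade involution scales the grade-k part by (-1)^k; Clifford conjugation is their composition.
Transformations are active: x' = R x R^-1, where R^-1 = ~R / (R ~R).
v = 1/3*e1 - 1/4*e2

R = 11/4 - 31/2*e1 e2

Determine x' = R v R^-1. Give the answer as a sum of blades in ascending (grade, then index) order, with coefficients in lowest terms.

~R = 11/4 + 31/2*e1 e2, and R ~R = 3965/16, so R^-1 = ~R / (3965/16).
R v = 115/24*e1 + 215/48*e2
Answer: -180/793*e1 + 3325/9516*e2


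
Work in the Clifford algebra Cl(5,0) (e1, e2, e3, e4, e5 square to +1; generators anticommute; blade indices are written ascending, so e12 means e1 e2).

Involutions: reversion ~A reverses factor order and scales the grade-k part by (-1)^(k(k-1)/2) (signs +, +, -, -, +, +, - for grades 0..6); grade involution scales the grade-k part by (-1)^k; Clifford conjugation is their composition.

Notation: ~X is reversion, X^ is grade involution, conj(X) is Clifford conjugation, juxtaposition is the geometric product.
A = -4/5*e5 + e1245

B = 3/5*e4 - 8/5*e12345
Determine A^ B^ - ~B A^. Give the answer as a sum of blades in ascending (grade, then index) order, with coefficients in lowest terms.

first term: 8/5*e3 + 12/25*e45 + 3/5*e125 + 32/25*e1234
second term: -8/5*e3 + 12/25*e45 + 3/5*e125 - 32/25*e1234
Answer: 16/5*e3 + 64/25*e1234


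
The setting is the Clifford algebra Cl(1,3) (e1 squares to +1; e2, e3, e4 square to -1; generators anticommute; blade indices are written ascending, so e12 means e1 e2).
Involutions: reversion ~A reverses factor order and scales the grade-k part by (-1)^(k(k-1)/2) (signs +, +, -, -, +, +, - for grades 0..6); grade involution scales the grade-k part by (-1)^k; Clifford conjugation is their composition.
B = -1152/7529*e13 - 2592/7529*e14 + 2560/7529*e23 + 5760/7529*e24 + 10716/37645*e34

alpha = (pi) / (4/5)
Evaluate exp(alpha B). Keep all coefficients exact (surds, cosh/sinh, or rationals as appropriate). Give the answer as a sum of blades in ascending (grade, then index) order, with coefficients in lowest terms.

B^2 term by term: the squares give (-1152/7529)^2*(e13)^2 + (-2592/7529)^2*(e14)^2 + (2560/7529)^2*(e23)^2 + (5760/7529)^2*(e24)^2 + (10716/37645)^2*(e34)^2 = 1327104/56685841*(+1) + 6718464/56685841*(+1) + 6553600/56685841*(-1) + 33177600/56685841*(-1) + 114832656/1417146025*(-1) = -16/25 (each basis 2-blade squares to minus the product of its generators' squares); cross terms between blades sharing an index anticommute and cancel; the commuting (index-disjoint) pairs give grade-4 terms 2*c*c'*(blade product), which cancel blade by blade — e1234: 13271040/56685841 - 13271040/56685841 = 0 — confirming B is simple. So B^2 = -16/25.
B^2 = -16/25 — the negative square puts this in the circular regime; l = 4/5, alpha*l = pi, so exp(alpha B) = cos(pi) + (sin(pi)/(4/5))*B = -1 + (0)*B.
Answer: -1


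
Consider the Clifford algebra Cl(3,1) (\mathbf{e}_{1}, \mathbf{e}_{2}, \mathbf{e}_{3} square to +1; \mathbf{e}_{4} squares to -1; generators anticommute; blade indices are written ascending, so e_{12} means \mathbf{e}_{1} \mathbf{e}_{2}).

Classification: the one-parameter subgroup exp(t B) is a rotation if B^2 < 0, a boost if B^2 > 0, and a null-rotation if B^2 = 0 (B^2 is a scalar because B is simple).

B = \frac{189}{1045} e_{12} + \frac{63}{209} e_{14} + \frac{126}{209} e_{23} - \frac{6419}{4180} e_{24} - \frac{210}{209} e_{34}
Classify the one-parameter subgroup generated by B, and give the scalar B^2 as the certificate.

B^2 term by term: the squares give (\frac{189}{1045})^2*(e_{12})^2 + (\frac{63}{209})^2*(e_{14})^2 + (\frac{126}{209})^2*(e_{23})^2 + (-\frac{6419}{4180})^2*(e_{24})^2 + (-\frac{210}{209})^2*(e_{34})^2 = \frac{35721}{1092025}*(-1) + \frac{3969}{43681}*(+1) + \frac{15876}{43681}*(-1) + \frac{41203561}{17472400}*(+1) + \frac{44100}{43681}*(+1) = \frac{49}{16} (each basis 2-blade squares to minus the product of its generators' squares); cross terms between blades sharing an index anticommute and cancel; the commuting (index-disjoint) pairs give grade-4 terms 2*c*c'*(blade product), which cancel blade by blade — e_{1234}: -\frac{15876}{43681} + \frac{15876}{43681} = 0 — confirming B is simple. So B^2 = \frac{49}{16}.
Answer: boost, certificate B^2 = \frac{49}{16}. Check the certificate: B^2 = \frac{49}{16}, and that sign is decisive whatever form B takes.


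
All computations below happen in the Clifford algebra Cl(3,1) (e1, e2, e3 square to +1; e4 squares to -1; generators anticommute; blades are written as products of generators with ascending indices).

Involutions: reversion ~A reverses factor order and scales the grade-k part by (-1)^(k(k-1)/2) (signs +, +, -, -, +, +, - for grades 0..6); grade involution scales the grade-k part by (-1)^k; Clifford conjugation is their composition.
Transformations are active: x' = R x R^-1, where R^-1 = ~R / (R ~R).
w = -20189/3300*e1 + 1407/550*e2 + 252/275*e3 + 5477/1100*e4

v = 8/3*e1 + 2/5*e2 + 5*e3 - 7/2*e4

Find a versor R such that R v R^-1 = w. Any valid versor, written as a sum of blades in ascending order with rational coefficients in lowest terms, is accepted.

Since q(v) = q(w) = 18019/900, the sum R = v + w = -11389/3300*e1 + 1627/550*e2 + 1627/275*e3 + 1627/1100*e4 does the job whenever invertible.
Answer: -11389/3300*e1 + 1627/550*e2 + 1627/275*e3 + 1627/1100*e4


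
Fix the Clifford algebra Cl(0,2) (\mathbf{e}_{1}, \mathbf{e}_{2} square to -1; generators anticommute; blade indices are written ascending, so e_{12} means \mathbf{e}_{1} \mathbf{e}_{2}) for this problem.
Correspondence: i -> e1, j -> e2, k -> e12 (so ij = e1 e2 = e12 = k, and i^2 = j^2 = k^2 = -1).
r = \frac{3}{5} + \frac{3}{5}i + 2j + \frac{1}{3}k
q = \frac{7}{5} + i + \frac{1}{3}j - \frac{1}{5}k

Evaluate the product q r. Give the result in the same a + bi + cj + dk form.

In blades: q = \frac{7}{5} + e_{1} + \frac{1}{3} e_{2} - \frac{1}{5} e_{12}, r = \frac{3}{5} + \frac{3}{5} e_{1} + 2 e_{2} + \frac{1}{3} e_{12}.
Distribute q over r term by term (generator squares from the signature, products reordered to ascending indices): (\frac{7}{5})*r = \frac{21}{25} + \frac{21}{25} e_{1} + \frac{14}{5} e_{2} + \frac{7}{15} e_{12}; (e_{1})*r = -\frac{3}{5} + \frac{3}{5} e_{1} - \frac{1}{3} e_{2} + 2 e_{12}; (\frac{1}{3} e_{2})*r = -\frac{2}{3} + \frac{1}{9} e_{1} + \frac{1}{5} e_{2} - \frac{1}{5} e_{12}; (-\frac{1}{5} e_{12})*r = \frac{1}{15} + \frac{2}{5} e_{1} - \frac{3}{25} e_{2} - \frac{3}{25} e_{12}.
Sum: -\frac{9}{25} + \frac{439}{225} e_{1} + \frac{191}{75} e_{2} + \frac{161}{75} e_{12}; translating back through the correspondence:
Answer: -\frac{9}{25} + \frac{439}{225}i + \frac{191}{75}j + \frac{161}{75}k


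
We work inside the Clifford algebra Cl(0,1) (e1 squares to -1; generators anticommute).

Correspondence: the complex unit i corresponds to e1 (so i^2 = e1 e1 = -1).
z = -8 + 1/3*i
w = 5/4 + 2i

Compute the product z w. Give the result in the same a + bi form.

In blades: z = -8 + 1/3*e1, w = 5/4 + 2*e1.
Distribute z over w term by term (generator squares from the signature, products reordered to ascending indices): (-8)*w = -10 - 16*e1; (1/3*e1)*w = -2/3 + 5/12*e1.
Sum: -32/3 - 187/12*e1; translating back through the correspondence:
Answer: -32/3 - 187/12*i


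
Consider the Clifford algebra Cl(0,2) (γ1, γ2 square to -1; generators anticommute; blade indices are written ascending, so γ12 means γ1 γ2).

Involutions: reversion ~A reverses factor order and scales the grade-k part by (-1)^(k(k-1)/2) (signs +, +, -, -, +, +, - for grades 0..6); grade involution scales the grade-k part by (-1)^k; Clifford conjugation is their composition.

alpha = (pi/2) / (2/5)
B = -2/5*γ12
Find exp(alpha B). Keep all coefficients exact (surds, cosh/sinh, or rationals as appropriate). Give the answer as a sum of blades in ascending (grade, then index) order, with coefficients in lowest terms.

B^2 = (-2/5)^2*(γ12)^2 = 4/25*(-1) = -4/25 (a basis 2-blade squares to minus the product of its generators' squares).
B^2 = -4/25 — B^2 < 0, so the exponential closes trigonometrically: l = 2/5, alpha*l = pi/2, so exp(alpha B) = cos(pi/2) + (sin(pi/2)/(2/5))*B = 0 + (5/2)*B.
Answer: -γ12


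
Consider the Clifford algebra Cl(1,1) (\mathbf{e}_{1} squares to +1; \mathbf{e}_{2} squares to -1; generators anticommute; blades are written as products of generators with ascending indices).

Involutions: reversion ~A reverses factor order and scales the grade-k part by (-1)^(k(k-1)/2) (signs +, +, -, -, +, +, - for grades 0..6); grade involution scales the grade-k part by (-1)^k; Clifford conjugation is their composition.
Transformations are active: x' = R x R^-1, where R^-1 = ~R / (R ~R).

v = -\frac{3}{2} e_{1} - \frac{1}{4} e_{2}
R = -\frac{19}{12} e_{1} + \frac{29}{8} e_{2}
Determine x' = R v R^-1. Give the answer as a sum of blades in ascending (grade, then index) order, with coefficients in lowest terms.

~R = -\frac{19}{12} e_{1} + \frac{29}{8} e_{2}, and R ~R = -\frac{6125}{576}, so R^-1 = ~R / (-\frac{6125}{576}).
R v = \frac{105}{32} + \frac{35}{6} e_{1} e_{2}
Answer: \frac{867}{350} e_{1} - \frac{1391}{700} e_{2}


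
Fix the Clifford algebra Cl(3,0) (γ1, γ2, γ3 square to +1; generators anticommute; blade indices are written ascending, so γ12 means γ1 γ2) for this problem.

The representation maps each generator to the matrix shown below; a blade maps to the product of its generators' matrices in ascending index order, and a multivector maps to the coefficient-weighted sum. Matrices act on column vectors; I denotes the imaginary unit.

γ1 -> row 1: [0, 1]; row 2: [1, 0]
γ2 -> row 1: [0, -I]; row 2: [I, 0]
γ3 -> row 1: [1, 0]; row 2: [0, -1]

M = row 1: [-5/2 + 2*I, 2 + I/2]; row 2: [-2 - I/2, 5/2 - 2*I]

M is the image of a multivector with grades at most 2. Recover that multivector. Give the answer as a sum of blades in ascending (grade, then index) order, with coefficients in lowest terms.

Method: 1, rho(γ1), rho(γ2), rho(γ3) form a trace-orthogonal basis of the 2x2 complex matrices (tr(X Y) = 2 if X = Y, else 0), so M = m0*1 + m1*rho(γ1) + m2*rho(γ2) + m3*rho(γ3) with m0 = tr(M)/2 = 0, m1 = tr(M rho(γ1))/2 = 0, m2 = tr(M rho(γ2))/2 = -1/2 + 2*I, m3 = tr(M rho(γ3))/2 = -5/2 + 2*I.
Multiplying table entries, the bivector images are rho(γ12) = I*rho(γ3), rho(γ13) = -I*rho(γ2), rho(γ23) = I*rho(γ1); with real blade coefficients the real parts of m0..m3 are the coefficients of 1, γ1, γ2, γ3 and the imaginary parts give the bivectors (γ23: Im m1, γ13: -Im m2, γ12: Im m3).
Answer: -1/2*γ2 - 5/2*γ3 + 2*γ12 - 2*γ13


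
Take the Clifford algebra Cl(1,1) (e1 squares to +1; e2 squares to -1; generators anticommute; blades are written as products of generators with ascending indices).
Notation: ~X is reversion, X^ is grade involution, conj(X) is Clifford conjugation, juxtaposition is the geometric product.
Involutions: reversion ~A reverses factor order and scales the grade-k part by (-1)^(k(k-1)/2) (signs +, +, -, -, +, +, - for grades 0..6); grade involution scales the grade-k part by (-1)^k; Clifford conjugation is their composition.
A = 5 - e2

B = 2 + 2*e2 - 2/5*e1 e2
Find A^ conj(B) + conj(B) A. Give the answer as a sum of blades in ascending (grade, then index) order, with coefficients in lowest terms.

first term: 12 + 2/5*e1 - 8*e2 + 2*e1 e2
second term: 8 + 2/5*e1 - 12*e2 + 2*e1 e2
Answer: 20 + 4/5*e1 - 20*e2 + 4*e1 e2


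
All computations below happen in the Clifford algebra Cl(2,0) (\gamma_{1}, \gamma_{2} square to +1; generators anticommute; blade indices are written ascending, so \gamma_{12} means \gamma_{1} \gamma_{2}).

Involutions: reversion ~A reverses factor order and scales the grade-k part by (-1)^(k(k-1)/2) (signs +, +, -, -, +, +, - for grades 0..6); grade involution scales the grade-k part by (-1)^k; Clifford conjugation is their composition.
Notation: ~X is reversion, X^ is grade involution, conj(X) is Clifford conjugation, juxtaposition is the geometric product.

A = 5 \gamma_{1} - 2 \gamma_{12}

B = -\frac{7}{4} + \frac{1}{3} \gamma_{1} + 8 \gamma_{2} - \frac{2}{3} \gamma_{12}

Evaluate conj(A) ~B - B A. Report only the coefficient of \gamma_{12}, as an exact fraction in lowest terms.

first term: -3 + \frac{99}{4} \gamma_{1} - 4 \gamma_{2} - \frac{87}{2} \gamma_{12}
second term: \frac{1}{3} + \frac{29}{4} \gamma_{1} + \frac{8}{3} \gamma_{2} - \frac{73}{2} \gamma_{12}
Answer: -7


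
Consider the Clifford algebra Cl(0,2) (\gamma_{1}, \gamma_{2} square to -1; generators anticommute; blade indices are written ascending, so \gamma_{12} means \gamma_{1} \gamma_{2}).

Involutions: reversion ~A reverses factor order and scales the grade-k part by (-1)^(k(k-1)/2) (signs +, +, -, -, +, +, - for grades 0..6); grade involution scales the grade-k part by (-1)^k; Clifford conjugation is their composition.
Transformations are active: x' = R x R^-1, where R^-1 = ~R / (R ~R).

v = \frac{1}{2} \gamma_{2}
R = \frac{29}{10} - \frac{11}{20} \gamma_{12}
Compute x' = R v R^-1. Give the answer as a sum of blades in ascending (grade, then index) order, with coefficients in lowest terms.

~R = \frac{29}{10} + \frac{11}{20} \gamma_{12}, and R ~R = \frac{697}{80}, so R^-1 = ~R / (\frac{697}{80}).
R v = \frac{11}{40} \gamma_{1} + \frac{29}{20} \gamma_{2}
Answer: \frac{638}{3485} \gamma_{1} + \frac{3243}{6970} \gamma_{2}


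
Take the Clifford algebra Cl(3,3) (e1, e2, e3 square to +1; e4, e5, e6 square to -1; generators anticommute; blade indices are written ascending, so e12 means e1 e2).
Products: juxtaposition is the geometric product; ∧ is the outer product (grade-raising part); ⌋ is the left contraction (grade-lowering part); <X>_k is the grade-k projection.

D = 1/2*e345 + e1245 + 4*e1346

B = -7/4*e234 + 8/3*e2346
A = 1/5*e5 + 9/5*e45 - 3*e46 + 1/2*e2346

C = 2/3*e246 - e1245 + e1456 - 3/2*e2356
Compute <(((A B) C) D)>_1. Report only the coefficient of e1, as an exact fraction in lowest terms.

step 1: 4/3 + 7/8*e6 + 8*e23 - 63/20*e235 + 21/4*e236 + 7/20*e2345 + 24/5*e2356 - 8/15*e23456
step 2: -36/5 + 4/5*e4 + 63/8*e5 + 189/40*e6 - 7/20*e13 - 7/12*e24 + 7/2*e34 - 16/45*e35 - 21/40*e46 + 12*e56 + 8/15*e123 - 63/20*e134 + 8/15*e136 + 7/8*e145 - 21/16*e235 + 8/9*e246 + 16/5*e345 - 16/3*e346 - 7/30*e356 - 24/5*e1234 - 7/20*e1236 - 4/3*e1245 + 8*e1345 + 24/5*e1346 + 4/3*e1456 - 2*e2356 + 21/10*e3456 + 21/4*e12345 + 63/20*e12346 - 7/8*e12456 + 21/4*e13456 + 8*e123456
step 3: 244/15 - 76/3*e1 - 539/40*e2 + 21/4*e3 - 88/45*e4 - 77/4*e5 - 497/40*e6 - 21/8*e12 + 133/80*e13 - 1267/120*e15 + 133/8*e16 - 8*e23 - 119/160*e24 + 32*e25 + 268/15*e26 - 63/16*e34 + 14/15*e35 + 8*e36 + 77/60*e46 - 88/3*e56 + 46/45*e123 + 63/8*e124 - 16/5*e125 + 4*e126 + 1617/80*e134 - 38/15*e136 - 133/120*e145 - 644/45*e156 + 763/120*e235 - 21/4*e236 + 17/15*e246 + 21*e256 - 62/15*e345 + 6*e346 + 553/80*e356 - 16/45*e1234 - 7/2*e1235 - 1169/240*e1236 + 16/15*e1245 + 12*e1246 - 21/20*e1256 - 48*e1345 - 134/5*e1346 - 76/45*e1456 - 7/20*e2345 + 4/45*e2356 - 161/80*e3456 - 7/30*e12346 + 16/3*e12356 + 203/20*e12456 - 63/2*e13456 + 8/15*e23456
step 4: -76/3*e1 - 539/40*e2 + 21/4*e3 - 88/45*e4 - 77/4*e5 - 497/40*e6
Answer: -76/3


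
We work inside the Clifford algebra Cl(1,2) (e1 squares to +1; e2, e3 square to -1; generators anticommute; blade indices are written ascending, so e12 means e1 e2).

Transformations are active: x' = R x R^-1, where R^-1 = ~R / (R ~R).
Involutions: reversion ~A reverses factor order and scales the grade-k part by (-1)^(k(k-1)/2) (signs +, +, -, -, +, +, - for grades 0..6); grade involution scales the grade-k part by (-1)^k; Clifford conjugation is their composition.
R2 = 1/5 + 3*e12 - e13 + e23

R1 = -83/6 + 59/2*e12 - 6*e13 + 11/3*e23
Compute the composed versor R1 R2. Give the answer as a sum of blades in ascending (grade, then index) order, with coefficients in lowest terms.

Distribute over the terms of R1 (each basis-blade product reordered to ascending indices, repeated generators contracted through their squares):
(-83/6) R2 = -83/30 - 83/2*e12 + 83/6*e13 - 83/6*e23
(59/2*e12) R2 = 177/2 + 59/10*e12 - 59/2*e13 + 59/2*e23
(-6*e13) R2 = 6 - 6*e12 - 6/5*e13 - 18*e23
(11/3*e23) R2 = -11/3 + 11/3*e12 + 11*e13 + 11/15*e23
Summing the partial products and collecting blades:
Answer: 1321/15 - 569/15*e12 - 88/15*e13 - 8/5*e23


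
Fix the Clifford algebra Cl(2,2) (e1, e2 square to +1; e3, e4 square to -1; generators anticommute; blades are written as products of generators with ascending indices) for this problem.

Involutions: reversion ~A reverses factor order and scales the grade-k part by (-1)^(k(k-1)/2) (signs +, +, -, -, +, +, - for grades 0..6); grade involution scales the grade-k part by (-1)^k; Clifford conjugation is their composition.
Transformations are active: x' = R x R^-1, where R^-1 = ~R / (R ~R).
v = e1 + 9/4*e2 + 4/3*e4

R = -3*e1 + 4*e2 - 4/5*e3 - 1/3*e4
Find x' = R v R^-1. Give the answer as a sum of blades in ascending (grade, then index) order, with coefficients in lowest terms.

~R = -3*e1 + 4*e2 - 4/5*e3 - 1/3*e4, and R ~R = 5456/225, so R^-1 = ~R / (5456/225).
R v = 58/9 - 43/4*e1 e2 + 4/5*e1 e3 - 11/3*e1 e4 + 9/5*e2 e3 + 73/12*e2 e4 - 16/15*e3 e4
Answer: -3539/1364*e1 - 169/1364*e2 - 145/341*e3 - 6181/4092*e4


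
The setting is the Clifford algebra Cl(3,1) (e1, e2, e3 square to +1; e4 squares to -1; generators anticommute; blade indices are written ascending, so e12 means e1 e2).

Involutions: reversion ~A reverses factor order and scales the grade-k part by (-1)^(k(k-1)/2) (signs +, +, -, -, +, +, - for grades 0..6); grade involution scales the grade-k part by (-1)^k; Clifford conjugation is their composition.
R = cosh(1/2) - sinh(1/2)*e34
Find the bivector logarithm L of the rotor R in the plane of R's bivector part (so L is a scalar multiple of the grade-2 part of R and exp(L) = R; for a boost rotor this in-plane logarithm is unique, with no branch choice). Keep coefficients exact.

The scalar part of R is cosh(1/2), which fixes the rapidity magnitude through cosh (cosh is even, so it cannot fix the sign — the bivector part carries that); dividing the bivector part by sinh of the rapidity gives the plane, and L = rapidity * plane, where the joint sign ambiguity of (rapidity, plane) cancels in the product.
Concretely: cosh(rapidity) = cosh(1/2) gives rapidity = ±1/2, and since rapidity/sinh(rapidity) is even the sign is immaterial: L = (rapidity/sinh(rapidity)) * <R>_2 = (1/(2*sinh(1/2))) * <R>_2.
Answer: -1/2*e34


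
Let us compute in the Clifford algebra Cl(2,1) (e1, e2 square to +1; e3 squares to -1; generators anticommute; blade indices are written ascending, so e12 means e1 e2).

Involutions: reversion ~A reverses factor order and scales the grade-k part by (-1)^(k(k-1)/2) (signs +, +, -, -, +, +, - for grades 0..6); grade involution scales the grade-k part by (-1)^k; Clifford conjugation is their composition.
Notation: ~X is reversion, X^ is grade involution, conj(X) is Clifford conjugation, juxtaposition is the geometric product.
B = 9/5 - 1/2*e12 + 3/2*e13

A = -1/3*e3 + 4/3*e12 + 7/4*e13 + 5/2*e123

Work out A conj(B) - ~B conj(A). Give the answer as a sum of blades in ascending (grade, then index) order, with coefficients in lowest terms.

first term: -79/24 + 1/2*e1 + 15/4*e2 - 37/20*e3 + 12/5*e12 + 63/20*e13 + 23/8*e23 + 13/3*e123
second term: 79/24 + 1/2*e1 + 15/4*e2 - 13/20*e3 - 12/5*e12 - 63/20*e13 + 23/8*e23 + 14/3*e123
Answer: -79/12 - 6/5*e3 + 24/5*e12 + 63/10*e13 - 1/3*e123


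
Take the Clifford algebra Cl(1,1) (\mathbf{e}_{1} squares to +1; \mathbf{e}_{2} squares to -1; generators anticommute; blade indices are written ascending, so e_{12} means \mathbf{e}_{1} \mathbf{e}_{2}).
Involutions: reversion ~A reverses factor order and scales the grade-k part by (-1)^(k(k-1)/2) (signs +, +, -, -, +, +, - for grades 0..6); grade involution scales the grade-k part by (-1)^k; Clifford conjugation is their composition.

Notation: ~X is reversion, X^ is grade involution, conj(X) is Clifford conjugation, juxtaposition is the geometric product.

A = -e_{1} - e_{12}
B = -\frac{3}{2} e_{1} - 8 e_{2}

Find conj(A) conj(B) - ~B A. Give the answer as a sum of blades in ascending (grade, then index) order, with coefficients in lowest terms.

first term: \frac{3}{2} - 8 e_{1} - \frac{3}{2} e_{2} + 8 e_{12}
second term: \frac{3}{2} + 8 e_{1} + \frac{3}{2} e_{2} - 8 e_{12}
Answer: -16 e_{1} - 3 e_{2} + 16 e_{12}


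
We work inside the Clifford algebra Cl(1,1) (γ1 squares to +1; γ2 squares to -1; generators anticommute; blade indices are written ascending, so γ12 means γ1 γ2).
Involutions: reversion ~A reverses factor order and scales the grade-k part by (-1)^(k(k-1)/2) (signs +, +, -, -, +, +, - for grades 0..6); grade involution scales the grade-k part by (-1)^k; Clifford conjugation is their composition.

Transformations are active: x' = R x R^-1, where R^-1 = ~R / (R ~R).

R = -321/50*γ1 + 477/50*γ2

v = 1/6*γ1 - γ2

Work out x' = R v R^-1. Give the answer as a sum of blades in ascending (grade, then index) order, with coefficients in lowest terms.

~R = -321/50*γ1 + 477/50*γ2, and R ~R = -31122/625, so R^-1 = ~R / (-31122/625).
R v = 847/100 + 483/100*γ12
Answer: 11959/5928*γ1 - 4437/1976*γ2


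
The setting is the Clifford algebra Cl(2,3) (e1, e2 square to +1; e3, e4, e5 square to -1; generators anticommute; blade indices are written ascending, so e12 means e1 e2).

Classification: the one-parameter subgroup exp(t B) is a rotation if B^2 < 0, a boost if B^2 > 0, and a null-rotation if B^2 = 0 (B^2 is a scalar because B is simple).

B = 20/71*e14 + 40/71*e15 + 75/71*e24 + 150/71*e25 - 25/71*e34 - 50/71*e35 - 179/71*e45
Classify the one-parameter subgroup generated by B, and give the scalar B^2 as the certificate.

B^2 term by term: the squares give (20/71)^2*(e14)^2 + (40/71)^2*(e15)^2 + (75/71)^2*(e24)^2 + (150/71)^2*(e25)^2 + (-25/71)^2*(e34)^2 + (-50/71)^2*(e35)^2 + (-179/71)^2*(e45)^2 = 400/5041*(+1) + 1600/5041*(+1) + 5625/5041*(+1) + 22500/5041*(+1) + 625/5041*(-1) + 2500/5041*(-1) + 32041/5041*(-1) = -1 (each basis 2-blade squares to minus the product of its generators' squares); cross terms between blades sharing an index anticommute and cancel; the commuting (index-disjoint) pairs give grade-4 terms 2*c*c'*(blade product), which cancel blade by blade — e1245: -6000/5041 + 6000/5041 = 0; e1345: 2000/5041 - 2000/5041 = 0; e2345: 7500/5041 - 7500/5041 = 0 — confirming B is simple. So B^2 = -1.
Answer: rotation, certificate B^2 = -1. Because -1 is invariant under every versor sandwich, the classification follows from its sign alone.


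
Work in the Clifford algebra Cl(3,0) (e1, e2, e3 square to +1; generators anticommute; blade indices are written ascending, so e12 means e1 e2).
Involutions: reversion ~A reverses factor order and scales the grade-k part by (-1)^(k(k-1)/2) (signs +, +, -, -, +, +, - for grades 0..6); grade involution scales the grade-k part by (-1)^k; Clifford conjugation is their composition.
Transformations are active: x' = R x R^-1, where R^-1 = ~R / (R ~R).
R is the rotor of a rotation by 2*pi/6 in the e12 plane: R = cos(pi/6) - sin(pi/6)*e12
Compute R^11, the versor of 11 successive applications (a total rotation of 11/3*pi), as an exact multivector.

Because a rotor carries half the rotation angle, composing 11 copies of this e12-plane rotor multiplies the phase: 11*(pi/6) = 11*pi/6, hence R^11 = cos(11*pi/6) - sin(11*pi/6)*e12.
cos(11*pi/6) = sqrt(3)/2 and sin(11*pi/6) = -1/2, so R^11 = sqrt(3)/2 + 1/2*e12. The net rotation is 5/3*pi (after discarding 1 full turn, each of which contributes a factor -1 to the rotor); the rotor keeps the half-angle phase exactly.
Answer: sqrt(3)/2 + 1/2*e12


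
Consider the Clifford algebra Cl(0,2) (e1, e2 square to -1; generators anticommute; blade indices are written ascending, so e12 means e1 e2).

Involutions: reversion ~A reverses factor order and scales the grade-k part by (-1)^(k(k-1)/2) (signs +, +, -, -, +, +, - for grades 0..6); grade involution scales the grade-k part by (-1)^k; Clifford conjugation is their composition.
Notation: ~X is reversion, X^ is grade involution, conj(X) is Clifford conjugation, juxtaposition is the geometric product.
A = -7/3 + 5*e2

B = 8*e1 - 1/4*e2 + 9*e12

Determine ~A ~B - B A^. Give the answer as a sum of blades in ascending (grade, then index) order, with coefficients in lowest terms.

first term: 5/4 - 191/3*e1 + 7/12*e2 - 19*e12
second term: -5/4 + 79/3*e1 + 7/12*e2 - 61*e12
Answer: 5/2 - 90*e1 + 42*e12


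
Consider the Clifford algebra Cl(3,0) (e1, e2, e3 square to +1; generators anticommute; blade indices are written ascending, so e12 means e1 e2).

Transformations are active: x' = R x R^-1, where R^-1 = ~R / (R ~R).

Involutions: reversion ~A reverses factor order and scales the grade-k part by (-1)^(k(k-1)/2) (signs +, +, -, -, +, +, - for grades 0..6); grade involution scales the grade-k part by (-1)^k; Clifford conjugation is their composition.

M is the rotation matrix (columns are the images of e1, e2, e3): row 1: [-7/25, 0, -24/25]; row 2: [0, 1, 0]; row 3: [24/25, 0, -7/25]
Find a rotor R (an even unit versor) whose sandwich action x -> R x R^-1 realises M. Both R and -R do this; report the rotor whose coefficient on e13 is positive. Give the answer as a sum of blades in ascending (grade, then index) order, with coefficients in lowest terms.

Method: write R = a + b12*e12 + b13*e13 + b23*e23 with a^2 + b12^2 + b13^2 + b23^2 = 1 (so R^-1 = ~R). Expanding the columns R e_j ~R gives tr M = 4a^2 - 1 and, from the antisymmetric part, M21 - M12 = -4a*b12, M13 - M31 = 4a*b13, M32 - M23 = -4a*b23.
Here tr M = 11/25, so a^2 = (1 + tr M)/4 = 9/25 and a = ±3/5. Taking a = 3/5: M21 - M12 = 0, M13 - M31 = -48/25, M32 - M23 = 0, giving b12 = 0, b13 = -4/5, b23 = 0, i.e. R = 3/5 - 4/5*e13.
Its e13 coefficient is negative, so report the other preimage -R.
Answer: -3/5 + 4/5*e13. Recall the cover is two-to-one: with M of trace 11/25, both preimages act alike, and the stated e13 sign chooses the sheet.


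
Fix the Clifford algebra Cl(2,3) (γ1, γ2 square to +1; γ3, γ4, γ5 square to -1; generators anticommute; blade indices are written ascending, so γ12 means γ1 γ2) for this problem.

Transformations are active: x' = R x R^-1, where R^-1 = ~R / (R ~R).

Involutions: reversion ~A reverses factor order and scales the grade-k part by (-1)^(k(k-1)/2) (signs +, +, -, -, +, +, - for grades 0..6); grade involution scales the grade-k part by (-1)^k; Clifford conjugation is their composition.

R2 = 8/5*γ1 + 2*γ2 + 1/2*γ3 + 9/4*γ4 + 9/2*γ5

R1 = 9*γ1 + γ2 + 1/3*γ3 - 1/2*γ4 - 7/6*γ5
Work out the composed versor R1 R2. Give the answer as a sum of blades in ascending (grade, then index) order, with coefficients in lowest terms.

Distribute over the terms of R1 (each basis-blade product reordered to ascending indices, repeated generators contracted through their squares):
(9*γ1) R2 = 72/5 + 18*γ12 + 9/2*γ13 + 81/4*γ14 + 81/2*γ15
(γ2) R2 = 2 - 8/5*γ12 + 1/2*γ23 + 9/4*γ24 + 9/2*γ25
(1/3*γ3) R2 = -1/6 - 8/15*γ13 - 2/3*γ23 + 3/4*γ34 + 3/2*γ35
(-1/2*γ4) R2 = 9/8 + 4/5*γ14 + γ24 + 1/4*γ34 - 9/4*γ45
(-7/6*γ5) R2 = 21/4 + 28/15*γ15 + 7/3*γ25 + 7/12*γ35 + 21/8*γ45
Summing the partial products and collecting blades:
Answer: 2713/120 + 82/5*γ12 + 119/30*γ13 + 421/20*γ14 + 1271/30*γ15 - 1/6*γ23 + 13/4*γ24 + 41/6*γ25 + γ34 + 25/12*γ35 + 3/8*γ45
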